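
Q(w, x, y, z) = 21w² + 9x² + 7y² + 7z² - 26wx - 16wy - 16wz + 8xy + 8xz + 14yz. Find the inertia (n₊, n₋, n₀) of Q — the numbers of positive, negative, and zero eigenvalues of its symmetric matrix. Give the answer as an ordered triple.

The associated matrix is A = [[21, -13, -8, -8], [-13, 9, 4, 4], [-8, 4, 7, 7], [-8, 4, 7, 7]].
Congruent diagonalization of A (simultaneous row and column reduction) yields pivots 21, 20/21, 3, 0.
So there are 3 positive, 1 zero pivots.

(3, 0, 1)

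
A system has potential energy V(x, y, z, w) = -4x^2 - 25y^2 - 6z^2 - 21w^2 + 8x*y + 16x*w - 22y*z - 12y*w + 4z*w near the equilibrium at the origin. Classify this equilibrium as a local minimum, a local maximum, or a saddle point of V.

local maximum

The Hessian at the origin is H = [[-8, 8, 0, 16], [8, -50, -22, -12], [0, -22, -12, 4], [16, -12, 4, -42]].
Row-reducing H symmetrically gives the diagonal entries -8, -42, -10/21, -2.
That gives 4 negative pivots.
H is negative definite, so the origin is a strict local maximum.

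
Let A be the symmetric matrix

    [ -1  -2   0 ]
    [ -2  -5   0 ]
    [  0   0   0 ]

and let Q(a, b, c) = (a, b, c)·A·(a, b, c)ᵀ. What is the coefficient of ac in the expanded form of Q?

0

The coefficient of ac is A[1,3] + A[3,1] = 2·0 = 0.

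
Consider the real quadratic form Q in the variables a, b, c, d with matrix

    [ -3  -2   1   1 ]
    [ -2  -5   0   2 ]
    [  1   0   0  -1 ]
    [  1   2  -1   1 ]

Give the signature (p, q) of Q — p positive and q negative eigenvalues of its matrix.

Row-reducing A symmetrically gives the diagonal entries -3, -11/3, 5/11, 0.
That gives 1 positive, 2 negative, 1 zero pivots.

(1, 2)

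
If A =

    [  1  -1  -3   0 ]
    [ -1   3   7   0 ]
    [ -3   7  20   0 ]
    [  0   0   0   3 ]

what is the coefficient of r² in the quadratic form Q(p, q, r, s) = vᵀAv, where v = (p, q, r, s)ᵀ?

The coefficient of r² is the diagonal entry A[3,3] = 20.

20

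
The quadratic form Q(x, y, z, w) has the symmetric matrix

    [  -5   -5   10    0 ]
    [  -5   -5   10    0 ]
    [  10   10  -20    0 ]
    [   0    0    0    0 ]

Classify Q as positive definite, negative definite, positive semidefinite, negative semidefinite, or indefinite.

negative semidefinite

Congruent diagonalization of A (simultaneous row and column reduction) yields pivots -5, 0, 0, 0.
That gives 1 negative, 3 zero pivots.
Hence Q is negative semidefinite.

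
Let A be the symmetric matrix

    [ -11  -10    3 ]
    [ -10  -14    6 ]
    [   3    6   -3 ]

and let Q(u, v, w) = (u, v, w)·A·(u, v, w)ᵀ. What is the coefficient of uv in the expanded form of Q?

The coefficient of uv is A[1,2] + A[2,1] = 2·(-10) = -20.

-20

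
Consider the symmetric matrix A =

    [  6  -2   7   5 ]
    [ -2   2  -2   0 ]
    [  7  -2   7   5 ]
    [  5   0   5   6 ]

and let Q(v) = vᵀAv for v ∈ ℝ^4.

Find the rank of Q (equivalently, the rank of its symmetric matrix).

4

Congruent diagonalization of A (simultaneous row and column reduction) yields pivots 6, 4/3, -5/4, 1.
Counting signs: 3 positive, 1 negative.
The rank is the number of nonzero pivots: 4.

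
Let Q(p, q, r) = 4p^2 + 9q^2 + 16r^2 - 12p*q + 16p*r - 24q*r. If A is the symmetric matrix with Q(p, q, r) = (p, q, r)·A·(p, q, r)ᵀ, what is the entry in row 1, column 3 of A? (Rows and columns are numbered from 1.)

8

The coefficient of p·r in Q is 16. For a symmetric A this equals A[1,3] + A[3,1] = 2·A[1,3].
So A[1,3] = 16/2 = 8.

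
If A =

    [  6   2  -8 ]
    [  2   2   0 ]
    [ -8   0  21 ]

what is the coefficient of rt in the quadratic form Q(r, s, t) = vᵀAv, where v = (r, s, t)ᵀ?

-16

The coefficient of rt is A[1,3] + A[3,1] = 2·(-8) = -16.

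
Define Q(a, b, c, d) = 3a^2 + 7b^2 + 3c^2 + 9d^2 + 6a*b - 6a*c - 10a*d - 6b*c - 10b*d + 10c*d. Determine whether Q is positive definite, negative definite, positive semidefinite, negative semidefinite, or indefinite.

The associated matrix is A = [[3, 3, -3, -5], [3, 7, -3, -5], [-3, -3, 3, 5], [-5, -5, 5, 9]].
Symmetric row and column elimination reduces A to a congruent diagonal form with pivots 3, 4, 0, 2/3.
That gives 3 positive, 1 zero pivots.
Hence Q is positive semidefinite.

positive semidefinite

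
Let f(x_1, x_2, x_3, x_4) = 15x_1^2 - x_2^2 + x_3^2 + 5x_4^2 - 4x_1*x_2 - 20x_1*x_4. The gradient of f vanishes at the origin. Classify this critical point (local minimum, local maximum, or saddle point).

saddle point

The Hessian at the origin is H = [[30, -4, 0, -20], [-4, -2, 0, 0], [0, 0, 2, 0], [-20, 0, 0, 10]].
Row-reducing H symmetrically gives the diagonal entries 30, -38/15, 2, -10/19.
That gives 2 positive, 2 negative pivots.
H is indefinite, so the origin is a saddle point.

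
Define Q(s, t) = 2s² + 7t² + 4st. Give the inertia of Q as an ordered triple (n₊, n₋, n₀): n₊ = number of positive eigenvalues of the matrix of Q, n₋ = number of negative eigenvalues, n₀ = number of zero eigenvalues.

Write A = [[2, 2], [2, 7]].
Row-reducing A symmetrically gives the diagonal entries 2, 5.
That gives 2 positive pivots.

(2, 0, 0)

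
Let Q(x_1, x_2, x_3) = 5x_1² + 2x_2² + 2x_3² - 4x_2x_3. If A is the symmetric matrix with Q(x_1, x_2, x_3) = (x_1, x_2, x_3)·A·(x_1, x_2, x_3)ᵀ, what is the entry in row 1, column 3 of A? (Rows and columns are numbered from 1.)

The coefficient of x_1·x_3 in Q is 0. For a symmetric A this equals A[1,3] + A[3,1] = 2·A[1,3].
So A[1,3] = 0/2 = 0.

0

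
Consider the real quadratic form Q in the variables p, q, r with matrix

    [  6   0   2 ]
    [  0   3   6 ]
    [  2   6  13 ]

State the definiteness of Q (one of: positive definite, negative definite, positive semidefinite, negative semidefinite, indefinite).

positive definite

Congruent diagonalization of A (simultaneous row and column reduction) yields pivots 6, 3, 1/3.
That gives 3 positive pivots.
Hence Q is positive definite.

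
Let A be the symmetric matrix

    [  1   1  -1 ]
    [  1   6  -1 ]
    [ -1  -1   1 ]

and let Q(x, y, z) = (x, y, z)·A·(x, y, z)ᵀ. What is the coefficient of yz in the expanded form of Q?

-2

The coefficient of yz is A[2,3] + A[3,2] = 2·(-1) = -2.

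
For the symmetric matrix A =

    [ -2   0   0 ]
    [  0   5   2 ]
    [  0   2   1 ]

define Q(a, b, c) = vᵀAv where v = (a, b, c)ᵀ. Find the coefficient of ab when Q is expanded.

The coefficient of ab is A[1,2] + A[2,1] = 2·0 = 0.

0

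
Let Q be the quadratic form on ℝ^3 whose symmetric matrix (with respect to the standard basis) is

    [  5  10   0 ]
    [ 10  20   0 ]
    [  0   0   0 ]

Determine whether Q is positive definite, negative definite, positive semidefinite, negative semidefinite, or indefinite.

Row-reducing A symmetrically gives the diagonal entries 5, 0, 0.
Counting signs: 1 positive, 2 zero.
Hence Q is positive semidefinite.

positive semidefinite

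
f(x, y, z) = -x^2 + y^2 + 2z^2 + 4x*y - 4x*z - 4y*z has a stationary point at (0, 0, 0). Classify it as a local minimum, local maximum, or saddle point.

saddle point

The Hessian at the origin is H = [[-2, 4, -4], [4, 2, -4], [-4, -4, 4]].
Congruent diagonalization of H (simultaneous row and column reduction) yields pivots -2, 10, -12/5.
Counting signs: 1 positive, 2 negative.
H is indefinite, so the origin is a saddle point.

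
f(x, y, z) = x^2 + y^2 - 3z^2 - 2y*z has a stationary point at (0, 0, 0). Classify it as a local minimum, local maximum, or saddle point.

The Hessian at the origin is H = [[2, 0, 0], [0, 2, -2], [0, -2, -6]].
Congruent diagonalization of H (simultaneous row and column reduction) yields pivots 2, 2, -8.
That gives 2 positive, 1 negative pivots.
H is indefinite, so the origin is a saddle point.

saddle point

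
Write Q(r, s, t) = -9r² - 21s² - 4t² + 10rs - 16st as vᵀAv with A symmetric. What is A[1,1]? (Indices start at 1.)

The coefficient of r² in Q is -9, and that is exactly A[1,1].

-9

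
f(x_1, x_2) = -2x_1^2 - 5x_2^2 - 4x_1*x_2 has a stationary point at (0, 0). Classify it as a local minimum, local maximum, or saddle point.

The Hessian at the origin is H = [[-4, -4], [-4, -10]].
det H = -4·-10 − (-4)² = 24 > 0 and H[1,1] = -4 < 0, so H is negative definite.
Therefore the origin is a local maximum.

local maximum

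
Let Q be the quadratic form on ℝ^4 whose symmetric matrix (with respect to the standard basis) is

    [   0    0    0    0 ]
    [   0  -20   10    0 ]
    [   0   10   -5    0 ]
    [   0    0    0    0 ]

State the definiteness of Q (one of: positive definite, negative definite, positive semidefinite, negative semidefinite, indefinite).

Row-reducing A symmetrically gives the diagonal entries 0, -20, 0, 0.
So there are 1 negative, 3 zero pivots.
Hence Q is negative semidefinite.

negative semidefinite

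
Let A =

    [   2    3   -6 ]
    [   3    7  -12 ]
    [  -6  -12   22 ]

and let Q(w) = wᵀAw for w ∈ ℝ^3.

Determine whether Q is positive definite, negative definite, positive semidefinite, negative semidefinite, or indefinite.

Leading principal minors: Δ_1 = 2, Δ_2 = 5, Δ_3 = 2.
All leading principal minors are positive, so by Sylvester's criterion Q is positive definite.

positive definite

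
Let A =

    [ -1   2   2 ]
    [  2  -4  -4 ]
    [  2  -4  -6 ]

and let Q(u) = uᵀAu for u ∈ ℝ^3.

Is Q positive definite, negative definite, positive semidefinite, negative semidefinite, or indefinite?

Applying the same elementary operations to the rows and columns of A produces a congruent diagonal matrix with entries -1, 0, -2.
So there are 2 negative, 1 zero pivots.
Hence Q is negative semidefinite.

negative semidefinite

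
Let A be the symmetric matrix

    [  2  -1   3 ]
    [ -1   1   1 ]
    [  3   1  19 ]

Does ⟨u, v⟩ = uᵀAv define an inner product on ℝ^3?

yes

Leading principal minors: Δ_1 = 2, Δ_2 = 1, Δ_3 = 2.
All leading principal minors are positive, so by Sylvester's criterion Q is positive definite.
⟨·,·⟩ is an inner product exactly when A is positive definite.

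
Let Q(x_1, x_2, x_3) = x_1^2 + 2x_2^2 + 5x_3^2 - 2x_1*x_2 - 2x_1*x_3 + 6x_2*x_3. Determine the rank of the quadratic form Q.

The symmetric matrix is A = [[1, -1, -1], [-1, 2, 3], [-1, 3, 5]].
Congruent diagonalization of A (simultaneous row and column reduction) yields pivots 1, 1, 0.
So there are 2 positive, 1 zero pivots.
The rank is the number of nonzero pivots: 2.

2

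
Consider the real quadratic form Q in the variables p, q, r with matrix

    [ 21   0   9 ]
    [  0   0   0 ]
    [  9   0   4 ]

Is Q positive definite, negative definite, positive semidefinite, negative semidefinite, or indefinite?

Applying the same elementary operations to the rows and columns of A produces a congruent diagonal matrix with entries 21, 0, 1/7.
Counting signs: 2 positive, 1 zero.
Hence Q is positive semidefinite.

positive semidefinite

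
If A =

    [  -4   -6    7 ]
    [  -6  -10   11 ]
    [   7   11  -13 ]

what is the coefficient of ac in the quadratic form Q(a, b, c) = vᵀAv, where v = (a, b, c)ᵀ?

14

The coefficient of ac is A[1,3] + A[3,1] = 2·7 = 14.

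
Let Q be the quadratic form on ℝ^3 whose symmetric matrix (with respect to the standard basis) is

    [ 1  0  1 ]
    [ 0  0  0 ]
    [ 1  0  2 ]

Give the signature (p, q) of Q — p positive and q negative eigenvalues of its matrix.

Symmetric row and column elimination reduces A to a congruent diagonal form with pivots 1, 0, 1.
So there are 2 positive, 1 zero pivots.

(2, 0)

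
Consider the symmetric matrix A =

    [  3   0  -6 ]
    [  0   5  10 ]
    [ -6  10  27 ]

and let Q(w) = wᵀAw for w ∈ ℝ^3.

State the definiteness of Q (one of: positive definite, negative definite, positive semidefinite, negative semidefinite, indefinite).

Symmetric row and column elimination reduces A to a congruent diagonal form with pivots 3, 5, -5.
Counting signs: 2 positive, 1 negative.
Hence Q is indefinite.

indefinite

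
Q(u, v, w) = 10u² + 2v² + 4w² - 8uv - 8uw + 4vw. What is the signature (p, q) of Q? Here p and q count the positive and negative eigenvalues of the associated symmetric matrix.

(3, 0)

The symmetric matrix is A = [[10, -4, -4], [-4, 2, 2], [-4, 2, 4]].
Applying the same elementary operations to the rows and columns of A produces a congruent diagonal matrix with entries 10, 2/5, 2.
That gives 3 positive pivots.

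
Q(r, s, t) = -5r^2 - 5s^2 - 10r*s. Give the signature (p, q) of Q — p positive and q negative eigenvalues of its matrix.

(0, 1)

The associated matrix is A = [[-5, -5, 0], [-5, -5, 0], [0, 0, 0]].
Congruent diagonalization of A (simultaneous row and column reduction) yields pivots -5, 0, 0.
That gives 1 negative, 2 zero pivots.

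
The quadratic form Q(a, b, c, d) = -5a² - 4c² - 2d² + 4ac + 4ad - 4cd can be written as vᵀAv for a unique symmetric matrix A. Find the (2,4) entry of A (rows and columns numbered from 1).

0

The coefficient of b·d in Q is 0. For a symmetric A this equals A[2,4] + A[4,2] = 2·A[2,4].
So A[2,4] = 0/2 = 0.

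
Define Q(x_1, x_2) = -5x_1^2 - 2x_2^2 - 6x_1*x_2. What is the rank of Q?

2

The symmetric matrix is A = [[-5, -3], [-3, -2]].
Row-reducing A symmetrically gives the diagonal entries -5, -1/5.
Counting signs: 2 negative.
The rank is the number of nonzero pivots: 2.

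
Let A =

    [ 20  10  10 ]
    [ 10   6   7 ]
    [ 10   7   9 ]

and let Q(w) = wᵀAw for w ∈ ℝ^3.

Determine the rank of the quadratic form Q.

Congruent diagonalization of A (simultaneous row and column reduction) yields pivots 20, 1, 0.
So there are 2 positive, 1 zero pivots.
The rank is the number of nonzero pivots: 2.

2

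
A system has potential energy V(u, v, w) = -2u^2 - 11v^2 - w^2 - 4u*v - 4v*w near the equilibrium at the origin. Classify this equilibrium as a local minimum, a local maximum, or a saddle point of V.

local maximum

The Hessian at the origin is H = [[-4, -4, 0], [-4, -22, -4], [0, -4, -2]].
Applying the same elementary operations to the rows and columns of H produces a congruent diagonal matrix with entries -4, -18, -10/9.
That gives 3 negative pivots.
H is negative definite, so the origin is a strict local maximum.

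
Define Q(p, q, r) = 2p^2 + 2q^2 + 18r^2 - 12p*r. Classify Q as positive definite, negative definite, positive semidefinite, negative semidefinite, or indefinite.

Write A = [[2, 0, -6], [0, 2, 0], [-6, 0, 18]].
Congruent diagonalization of A (simultaneous row and column reduction) yields pivots 2, 2, 0.
Counting signs: 2 positive, 1 zero.
Hence Q is positive semidefinite.

positive semidefinite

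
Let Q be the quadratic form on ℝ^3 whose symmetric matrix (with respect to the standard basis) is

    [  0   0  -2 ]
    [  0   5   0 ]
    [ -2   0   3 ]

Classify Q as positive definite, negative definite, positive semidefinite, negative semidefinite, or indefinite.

indefinite

A is congruent to a diagonal matrix with 2 positive, 1 negative and 0 zero entries, so Q is indefinite.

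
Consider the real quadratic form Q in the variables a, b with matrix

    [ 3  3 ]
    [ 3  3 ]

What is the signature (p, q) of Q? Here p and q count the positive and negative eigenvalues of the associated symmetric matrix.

(1, 0)

Symmetric row and column elimination reduces A to a congruent diagonal form with pivots 3, 0.
Counting signs: 1 positive, 1 zero.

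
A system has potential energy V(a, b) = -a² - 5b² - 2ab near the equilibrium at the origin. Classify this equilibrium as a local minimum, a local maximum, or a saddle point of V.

The Hessian at the origin is H = [[-2, -2], [-2, -10]].
det H = -2·-10 − (-2)² = 16 > 0 and H[1,1] = -2 < 0, so H is negative definite.
Therefore the origin is a local maximum.

local maximum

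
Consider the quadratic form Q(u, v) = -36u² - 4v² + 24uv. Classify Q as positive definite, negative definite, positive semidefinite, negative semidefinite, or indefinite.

The symmetric matrix is A = [[-36, 12], [12, -4]].
Symmetric row and column elimination reduces A to a congruent diagonal form with pivots -36, 0.
That gives 1 negative, 1 zero pivots.
Hence Q is negative semidefinite.

negative semidefinite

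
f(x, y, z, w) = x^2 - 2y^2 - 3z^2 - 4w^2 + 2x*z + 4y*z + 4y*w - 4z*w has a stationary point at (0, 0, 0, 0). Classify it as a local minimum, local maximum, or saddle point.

saddle point

The Hessian at the origin is H = [[2, 0, 2, 0], [0, -4, 4, 4], [2, 4, -6, -4], [0, 4, -4, -8]].
Congruent diagonalization of H (simultaneous row and column reduction) yields pivots 2, -4, -4, -4.
So there are 1 positive, 3 negative pivots.
H is indefinite, so the origin is a saddle point.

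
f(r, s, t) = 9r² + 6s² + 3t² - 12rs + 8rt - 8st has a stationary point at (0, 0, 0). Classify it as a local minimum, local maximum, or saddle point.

The Hessian at the origin is H = [[18, -12, 8], [-12, 12, -8], [8, -8, 6]].
Symmetric row and column elimination reduces H to a congruent diagonal form with pivots 18, 4, 2/3.
Counting signs: 3 positive.
H is positive definite, so the origin is a strict local minimum.

local minimum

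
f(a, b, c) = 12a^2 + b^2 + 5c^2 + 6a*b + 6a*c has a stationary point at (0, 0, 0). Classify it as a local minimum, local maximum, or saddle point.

The Hessian at the origin is H = [[24, 6, 6], [6, 2, 0], [6, 0, 10]].
Symmetric row and column elimination reduces H to a congruent diagonal form with pivots 24, 1/2, 4.
Counting signs: 3 positive.
H is positive definite, so the origin is a strict local minimum.

local minimum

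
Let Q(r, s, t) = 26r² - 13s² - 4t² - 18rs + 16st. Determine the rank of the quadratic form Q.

The associated matrix is A = [[26, -9, 0], [-9, -13, 8], [0, 8, -4]].
An LDLᵀ factorisation of A has diagonal entries 26, -419/26, -12/419.
Counting signs: 1 positive, 2 negative.
The rank is the number of nonzero pivots: 3.

3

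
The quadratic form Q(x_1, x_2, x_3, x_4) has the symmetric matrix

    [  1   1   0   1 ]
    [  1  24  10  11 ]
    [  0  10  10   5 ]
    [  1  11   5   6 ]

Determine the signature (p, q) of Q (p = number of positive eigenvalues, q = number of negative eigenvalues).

Congruent diagonalization of A (simultaneous row and column reduction) yields pivots 1, 23, 130/23, 15/26.
Counting signs: 4 positive.

(4, 0)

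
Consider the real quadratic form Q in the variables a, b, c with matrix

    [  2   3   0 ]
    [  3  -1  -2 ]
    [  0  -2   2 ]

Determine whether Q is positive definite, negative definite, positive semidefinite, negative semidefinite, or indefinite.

indefinite

Symmetric row and column elimination reduces A to a congruent diagonal form with pivots 2, -11/2, 30/11.
That gives 2 positive, 1 negative pivots.
Hence Q is indefinite.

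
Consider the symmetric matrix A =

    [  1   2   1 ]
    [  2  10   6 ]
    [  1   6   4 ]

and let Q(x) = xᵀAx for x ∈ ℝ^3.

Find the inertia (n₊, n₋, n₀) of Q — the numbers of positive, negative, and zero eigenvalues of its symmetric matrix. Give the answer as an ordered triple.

(3, 0, 0)

Symmetric row and column elimination reduces A to a congruent diagonal form with pivots 1, 6, 1/3.
Counting signs: 3 positive.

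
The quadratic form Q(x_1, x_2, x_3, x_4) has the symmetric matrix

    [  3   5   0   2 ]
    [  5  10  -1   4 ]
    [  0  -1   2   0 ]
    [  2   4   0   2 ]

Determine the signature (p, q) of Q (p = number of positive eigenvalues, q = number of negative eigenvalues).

(4, 0)

Row-reducing A symmetrically gives the diagonal entries 3, 5/3, 7/5, 2/7.
So there are 4 positive pivots.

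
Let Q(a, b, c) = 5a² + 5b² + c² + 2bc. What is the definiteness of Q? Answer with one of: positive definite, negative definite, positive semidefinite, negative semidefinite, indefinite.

The symmetric matrix of Q is A = [[5, 0, 0], [0, 5, 1], [0, 1, 1]].
Leading principal minors: Δ_1 = 5, Δ_2 = 25, Δ_3 = 20.
All leading principal minors are positive, so by Sylvester's criterion Q is positive definite.

positive definite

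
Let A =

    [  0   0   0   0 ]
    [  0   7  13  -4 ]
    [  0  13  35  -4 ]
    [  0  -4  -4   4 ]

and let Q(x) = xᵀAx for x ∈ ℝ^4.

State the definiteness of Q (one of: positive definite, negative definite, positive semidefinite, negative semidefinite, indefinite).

positive semidefinite

Symmetric row and column elimination reduces A to a congruent diagonal form with pivots 0, 7, 76/7, 12/19.
So there are 3 positive, 1 zero pivots.
Hence Q is positive semidefinite.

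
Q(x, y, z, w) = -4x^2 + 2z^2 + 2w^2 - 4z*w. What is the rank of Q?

Write A = [[-4, 0, 0, 0], [0, 0, 0, 0], [0, 0, 2, -2], [0, 0, -2, 2]].
Row-reducing A symmetrically gives the diagonal entries -4, 0, 2, 0.
That gives 1 positive, 1 negative, 2 zero pivots.
The rank is the number of nonzero pivots: 2.

2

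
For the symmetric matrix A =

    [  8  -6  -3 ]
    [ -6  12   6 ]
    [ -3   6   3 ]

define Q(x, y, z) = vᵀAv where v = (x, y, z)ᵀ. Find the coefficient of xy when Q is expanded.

-12

The coefficient of xy is A[1,2] + A[2,1] = 2·(-6) = -12.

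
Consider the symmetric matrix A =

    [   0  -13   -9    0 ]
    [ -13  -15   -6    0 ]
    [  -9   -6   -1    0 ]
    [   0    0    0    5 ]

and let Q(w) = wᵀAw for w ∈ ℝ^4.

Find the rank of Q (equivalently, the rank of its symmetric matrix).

4

Row reduction of A gives 4 nonzero rows, so rank A = 4.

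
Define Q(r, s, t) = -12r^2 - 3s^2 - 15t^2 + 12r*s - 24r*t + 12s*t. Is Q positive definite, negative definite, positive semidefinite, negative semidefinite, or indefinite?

negative semidefinite

The associated matrix is A = [[-12, 6, -12], [6, -3, 6], [-12, 6, -15]].
Congruent diagonalization of A (simultaneous row and column reduction) yields pivots -12, 0, -3.
So there are 2 negative, 1 zero pivots.
Hence Q is negative semidefinite.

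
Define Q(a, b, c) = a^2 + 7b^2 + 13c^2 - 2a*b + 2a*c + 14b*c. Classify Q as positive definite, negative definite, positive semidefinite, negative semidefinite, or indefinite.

The associated matrix is A = [[1, -1, 1], [-1, 7, 7], [1, 7, 13]].
An LDLᵀ factorisation of A has diagonal entries 1, 6, 4/3.
That gives 3 positive pivots.
Hence Q is positive definite.

positive definite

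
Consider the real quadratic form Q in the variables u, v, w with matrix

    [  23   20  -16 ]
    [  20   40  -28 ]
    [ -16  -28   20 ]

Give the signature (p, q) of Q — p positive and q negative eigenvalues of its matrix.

(3, 0)

An LDLᵀ factorisation of A has diagonal entries 23, 520/23, 6/65.
Counting signs: 3 positive.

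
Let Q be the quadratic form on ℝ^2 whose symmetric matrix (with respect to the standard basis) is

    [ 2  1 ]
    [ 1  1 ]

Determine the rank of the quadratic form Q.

2

Symmetric row and column elimination reduces A to a congruent diagonal form with pivots 2, 1/2.
So there are 2 positive pivots.
The rank is the number of nonzero pivots: 2.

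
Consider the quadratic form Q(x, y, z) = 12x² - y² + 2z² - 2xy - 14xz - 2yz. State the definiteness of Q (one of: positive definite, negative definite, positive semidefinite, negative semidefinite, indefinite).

indefinite

The symmetric matrix is A = [[12, -1, -7], [-1, -1, -1], [-7, -1, 2]].
Row-reducing A symmetrically gives the diagonal entries 12, -13/12, 3/13.
Counting signs: 2 positive, 1 negative.
Hence Q is indefinite.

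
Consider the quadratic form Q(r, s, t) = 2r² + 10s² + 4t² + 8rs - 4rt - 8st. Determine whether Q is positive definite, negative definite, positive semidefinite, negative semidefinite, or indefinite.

positive definite

The associated matrix is A = [[2, 4, -2], [4, 10, -4], [-2, -4, 4]].
Applying the same elementary operations to the rows and columns of A produces a congruent diagonal matrix with entries 2, 2, 2.
Counting signs: 3 positive.
Hence Q is positive definite.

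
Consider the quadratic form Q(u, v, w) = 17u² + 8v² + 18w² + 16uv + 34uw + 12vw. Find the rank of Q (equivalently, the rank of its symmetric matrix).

The symmetric matrix is A = [[17, 8, 17], [8, 8, 6], [17, 6, 18]].
An LDLᵀ factorisation of A has diagonal entries 17, 72/17, 1/18.
That gives 3 positive pivots.
The rank is the number of nonzero pivots: 3.

3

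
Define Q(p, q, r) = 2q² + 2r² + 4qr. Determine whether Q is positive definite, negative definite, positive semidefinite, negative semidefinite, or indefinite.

positive semidefinite

The associated matrix is A = [[0, 0, 0], [0, 2, 2], [0, 2, 2]].
Symmetric row and column elimination reduces A to a congruent diagonal form with pivots 0, 2, 0.
Counting signs: 1 positive, 2 zero.
Hence Q is positive semidefinite.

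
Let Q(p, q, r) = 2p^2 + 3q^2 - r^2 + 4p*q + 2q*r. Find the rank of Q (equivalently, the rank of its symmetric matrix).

Write A = [[2, 2, 0], [2, 3, 1], [0, 1, -1]].
Symmetric row and column elimination reduces A to a congruent diagonal form with pivots 2, 1, -2.
So there are 2 positive, 1 negative pivots.
The rank is the number of nonzero pivots: 3.

3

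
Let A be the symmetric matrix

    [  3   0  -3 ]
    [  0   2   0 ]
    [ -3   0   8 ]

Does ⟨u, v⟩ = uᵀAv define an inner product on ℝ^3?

Applying the same elementary operations to the rows and columns of A produces a congruent diagonal matrix with entries 3, 2, 5.
Counting signs: 3 positive.
Hence Q is positive definite.
⟨·,·⟩ is an inner product exactly when A is positive definite.

yes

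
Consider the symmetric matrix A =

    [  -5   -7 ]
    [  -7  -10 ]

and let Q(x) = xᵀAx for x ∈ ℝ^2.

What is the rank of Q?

2

Applying the same elementary operations to the rows and columns of A produces a congruent diagonal matrix with entries -5, -1/5.
That gives 2 negative pivots.
The rank is the number of nonzero pivots: 2.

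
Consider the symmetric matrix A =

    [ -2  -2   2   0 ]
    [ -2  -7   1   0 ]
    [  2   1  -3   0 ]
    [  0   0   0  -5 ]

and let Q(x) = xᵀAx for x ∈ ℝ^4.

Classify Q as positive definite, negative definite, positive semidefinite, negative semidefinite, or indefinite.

Congruent diagonalization of A (simultaneous row and column reduction) yields pivots -2, -5, -4/5, -5.
That gives 4 negative pivots.
Hence Q is negative definite.

negative definite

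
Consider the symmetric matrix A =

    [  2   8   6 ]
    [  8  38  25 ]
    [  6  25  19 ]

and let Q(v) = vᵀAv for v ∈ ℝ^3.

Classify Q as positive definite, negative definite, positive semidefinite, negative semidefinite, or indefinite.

positive definite

Row-reducing A symmetrically gives the diagonal entries 2, 6, 5/6.
Counting signs: 3 positive.
Hence Q is positive definite.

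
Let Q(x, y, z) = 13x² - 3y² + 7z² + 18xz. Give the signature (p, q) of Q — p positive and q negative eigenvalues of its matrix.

(2, 1)

The associated matrix is A = [[13, 0, 9], [0, -3, 0], [9, 0, 7]].
Congruent diagonalization of A (simultaneous row and column reduction) yields pivots 13, -3, 10/13.
Counting signs: 2 positive, 1 negative.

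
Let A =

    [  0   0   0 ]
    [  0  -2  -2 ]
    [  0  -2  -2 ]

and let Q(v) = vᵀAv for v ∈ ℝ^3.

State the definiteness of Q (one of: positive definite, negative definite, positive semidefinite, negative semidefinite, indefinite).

negative semidefinite

Row-reducing A symmetrically gives the diagonal entries 0, -2, 0.
Counting signs: 1 negative, 2 zero.
Hence Q is negative semidefinite.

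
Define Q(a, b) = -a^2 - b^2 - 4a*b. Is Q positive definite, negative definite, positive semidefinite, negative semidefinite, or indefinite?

The symmetric matrix of Q is [[-1, -2], [-2, -1]].
For the 2×2 matrix [[-1, -2], [-2, -1]]: det = -1·-1 − (-2)² = -3, trace = -2.
det < 0 so the eigenvalues have opposite signs; the form is indefinite.

indefinite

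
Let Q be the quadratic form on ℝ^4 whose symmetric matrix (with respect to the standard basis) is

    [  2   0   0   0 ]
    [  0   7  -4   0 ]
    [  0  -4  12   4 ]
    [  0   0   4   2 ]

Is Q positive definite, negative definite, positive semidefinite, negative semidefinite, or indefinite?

An LDLᵀ factorisation of A has diagonal entries 2, 7, 68/7, 6/17.
So there are 4 positive pivots.
Hence Q is positive definite.

positive definite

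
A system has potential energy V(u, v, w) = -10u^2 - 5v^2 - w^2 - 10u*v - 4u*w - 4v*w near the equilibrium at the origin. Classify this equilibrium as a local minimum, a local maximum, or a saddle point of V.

local maximum

The Hessian at the origin is H = [[-20, -10, -4], [-10, -10, -4], [-4, -4, -2]].
An LDLᵀ factorisation of H has diagonal entries -20, -5, -2/5.
So there are 3 negative pivots.
H is negative definite, so the origin is a strict local maximum.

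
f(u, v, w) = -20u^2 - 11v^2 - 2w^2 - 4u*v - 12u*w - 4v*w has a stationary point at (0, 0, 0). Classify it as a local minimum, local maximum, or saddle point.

local maximum

The Hessian at the origin is H = [[-40, -4, -12], [-4, -22, -4], [-12, -4, -4]].
Symmetric row and column elimination reduces H to a congruent diagonal form with pivots -40, -108/5, -1/27.
Counting signs: 3 negative.
H is negative definite, so the origin is a strict local maximum.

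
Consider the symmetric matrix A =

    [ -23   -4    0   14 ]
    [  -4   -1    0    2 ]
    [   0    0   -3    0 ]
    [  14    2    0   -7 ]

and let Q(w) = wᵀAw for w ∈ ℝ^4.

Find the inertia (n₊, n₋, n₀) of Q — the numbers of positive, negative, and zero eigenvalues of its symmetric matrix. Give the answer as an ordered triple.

(1, 3, 0)

Applying the same elementary operations to the rows and columns of A produces a congruent diagonal matrix with entries -23, -7/23, -3, 15/7.
Counting signs: 1 positive, 3 negative.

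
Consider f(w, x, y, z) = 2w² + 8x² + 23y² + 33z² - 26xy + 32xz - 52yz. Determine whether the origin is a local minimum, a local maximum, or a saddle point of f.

local minimum

The Hessian at the origin is H = [[4, 0, 0, 0], [0, 16, -26, 32], [0, -26, 46, -52], [0, 32, -52, 66]].
An LDLᵀ factorisation of H has diagonal entries 4, 16, 15/4, 2.
That gives 4 positive pivots.
H is positive definite, so the origin is a strict local minimum.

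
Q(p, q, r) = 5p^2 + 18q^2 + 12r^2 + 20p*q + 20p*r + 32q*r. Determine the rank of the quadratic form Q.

2

Write A = [[5, 10, 10], [10, 18, 16], [10, 16, 12]].
Symmetric row and column elimination reduces A to a congruent diagonal form with pivots 5, -2, 0.
Counting signs: 1 positive, 1 negative, 1 zero.
The rank is the number of nonzero pivots: 2.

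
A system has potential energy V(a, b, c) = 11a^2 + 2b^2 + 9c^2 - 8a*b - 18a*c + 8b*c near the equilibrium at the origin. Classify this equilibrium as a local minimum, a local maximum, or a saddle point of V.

local minimum

The Hessian at the origin is H = [[22, -8, -18], [-8, 4, 8], [-18, 8, 18]].
Applying the same elementary operations to the rows and columns of H produces a congruent diagonal matrix with entries 22, 12/11, 4/3.
That gives 3 positive pivots.
H is positive definite, so the origin is a strict local minimum.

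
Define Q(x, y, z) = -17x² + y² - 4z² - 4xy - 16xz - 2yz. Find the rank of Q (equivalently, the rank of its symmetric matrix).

3

The associated matrix is A = [[-17, -2, -8], [-2, 1, -1], [-8, -1, -4]].
Row-reducing A symmetrically gives the diagonal entries -17, 21/17, -5/21.
That gives 1 positive, 2 negative pivots.
The rank is the number of nonzero pivots: 3.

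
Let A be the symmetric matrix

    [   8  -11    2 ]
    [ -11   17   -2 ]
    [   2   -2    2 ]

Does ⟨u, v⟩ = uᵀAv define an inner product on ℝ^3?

Symmetric row and column elimination reduces A to a congruent diagonal form with pivots 8, 15/8, 6/5.
That gives 3 positive pivots.
Hence Q is positive definite.
⟨·,·⟩ is an inner product exactly when A is positive definite.

yes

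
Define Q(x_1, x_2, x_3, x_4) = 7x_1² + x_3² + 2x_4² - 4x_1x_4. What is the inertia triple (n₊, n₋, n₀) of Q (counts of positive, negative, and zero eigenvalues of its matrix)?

(3, 0, 1)

The associated matrix is A = [[7, 0, 0, -2], [0, 0, 0, 0], [0, 0, 1, 0], [-2, 0, 0, 2]].
Row-reducing A symmetrically gives the diagonal entries 7, 0, 1, 10/7.
That gives 3 positive, 1 zero pivots.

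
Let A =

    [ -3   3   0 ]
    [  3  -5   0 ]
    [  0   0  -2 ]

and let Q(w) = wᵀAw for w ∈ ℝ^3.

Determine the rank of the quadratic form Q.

Symmetric row and column elimination reduces A to a congruent diagonal form with pivots -3, -2, -2.
That gives 3 negative pivots.
The rank is the number of nonzero pivots: 3.

3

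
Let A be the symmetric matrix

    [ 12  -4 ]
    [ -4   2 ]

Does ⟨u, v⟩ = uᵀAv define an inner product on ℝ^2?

For the 2×2 matrix [[12, -4], [-4, 2]]: det = 12·2 − (-4)² = 8, trace = 14.
det > 0 so both eigenvalues share the sign of the trace; trace = 14 > 0 ⇒ both positive.
⟨·,·⟩ is an inner product exactly when A is positive definite.

yes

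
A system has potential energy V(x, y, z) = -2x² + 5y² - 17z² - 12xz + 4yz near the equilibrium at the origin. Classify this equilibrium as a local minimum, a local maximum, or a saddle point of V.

The Hessian at the origin is H = [[-4, 0, -12], [0, 10, 4], [-12, 4, -34]].
Congruent diagonalization of H (simultaneous row and column reduction) yields pivots -4, 10, 2/5.
So there are 2 positive, 1 negative pivots.
H is indefinite, so the origin is a saddle point.

saddle point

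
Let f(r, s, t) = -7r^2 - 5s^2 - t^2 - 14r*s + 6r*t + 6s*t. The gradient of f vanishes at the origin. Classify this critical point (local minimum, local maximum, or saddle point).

The Hessian at the origin is H = [[-14, -14, 6], [-14, -10, 6], [6, 6, -2]].
Applying the same elementary operations to the rows and columns of H produces a congruent diagonal matrix with entries -14, 4, 4/7.
That gives 2 positive, 1 negative pivots.
H is indefinite, so the origin is a saddle point.

saddle point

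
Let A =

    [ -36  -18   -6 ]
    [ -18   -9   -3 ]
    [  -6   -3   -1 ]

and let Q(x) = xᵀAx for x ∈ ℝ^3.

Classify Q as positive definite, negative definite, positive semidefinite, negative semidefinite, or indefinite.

Row-reducing A symmetrically gives the diagonal entries -36, 0, 0.
So there are 1 negative, 2 zero pivots.
Hence Q is negative semidefinite.

negative semidefinite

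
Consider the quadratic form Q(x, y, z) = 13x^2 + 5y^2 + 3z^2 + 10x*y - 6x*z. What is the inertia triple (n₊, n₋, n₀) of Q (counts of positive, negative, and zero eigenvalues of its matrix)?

The symmetric matrix is A = [[13, 5, -3], [5, 5, 0], [-3, 0, 3]].
Applying the same elementary operations to the rows and columns of A produces a congruent diagonal matrix with entries 13, 40/13, 15/8.
Counting signs: 3 positive.

(3, 0, 0)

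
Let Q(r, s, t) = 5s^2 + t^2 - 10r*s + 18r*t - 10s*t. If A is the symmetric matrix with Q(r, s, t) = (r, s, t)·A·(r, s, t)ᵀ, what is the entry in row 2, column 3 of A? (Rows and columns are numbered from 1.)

The coefficient of s·t in Q is -10. For a symmetric A this equals A[2,3] + A[3,2] = 2·A[2,3].
So A[2,3] = -10/2 = -5.

-5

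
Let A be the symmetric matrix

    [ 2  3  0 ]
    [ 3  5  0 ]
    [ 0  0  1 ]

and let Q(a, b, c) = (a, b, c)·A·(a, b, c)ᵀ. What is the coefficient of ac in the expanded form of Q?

0

The coefficient of ac is A[1,3] + A[3,1] = 2·0 = 0.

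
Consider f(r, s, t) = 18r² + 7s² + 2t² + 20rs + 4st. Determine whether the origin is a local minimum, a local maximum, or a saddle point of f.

The Hessian at the origin is H = [[36, 20, 0], [20, 14, 4], [0, 4, 4]].
Congruent diagonalization of H (simultaneous row and column reduction) yields pivots 36, 26/9, -20/13.
That gives 2 positive, 1 negative pivots.
H is indefinite, so the origin is a saddle point.

saddle point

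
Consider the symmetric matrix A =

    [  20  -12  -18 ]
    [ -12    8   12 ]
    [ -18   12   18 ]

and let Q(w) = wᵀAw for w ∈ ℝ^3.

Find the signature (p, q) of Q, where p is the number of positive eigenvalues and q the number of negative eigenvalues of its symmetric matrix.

Row-reducing A symmetrically gives the diagonal entries 20, 4/5, 0.
Counting signs: 2 positive, 1 zero.

(2, 0)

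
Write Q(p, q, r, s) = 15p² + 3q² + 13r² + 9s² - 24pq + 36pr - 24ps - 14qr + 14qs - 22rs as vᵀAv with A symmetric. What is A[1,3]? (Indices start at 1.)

18

The coefficient of p·r in Q is 36. For a symmetric A this equals A[1,3] + A[3,1] = 2·A[1,3].
So A[1,3] = 36/2 = 18.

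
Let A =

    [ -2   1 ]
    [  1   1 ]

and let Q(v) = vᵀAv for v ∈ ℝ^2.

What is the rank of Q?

2

Symmetric row and column elimination reduces A to a congruent diagonal form with pivots -2, 3/2.
That gives 1 positive, 1 negative pivots.
The rank is the number of nonzero pivots: 2.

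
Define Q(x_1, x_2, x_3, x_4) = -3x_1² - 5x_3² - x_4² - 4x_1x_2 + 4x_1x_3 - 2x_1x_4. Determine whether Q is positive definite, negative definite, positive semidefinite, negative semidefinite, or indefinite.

indefinite

The symmetric matrix is A = [[-3, -2, 2, -1], [-2, 0, 0, 0], [2, 0, -5, 0], [-1, 0, 0, -1]].
Row-reducing A symmetrically gives the diagonal entries -3, 4/3, -5, -1.
So there are 1 positive, 3 negative pivots.
Hence Q is indefinite.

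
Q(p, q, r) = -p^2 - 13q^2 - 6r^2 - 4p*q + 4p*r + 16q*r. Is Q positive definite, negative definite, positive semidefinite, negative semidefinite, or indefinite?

negative definite

The symmetric matrix of Q is A = [[-1, -2, 2], [-2, -13, 8], [2, 8, -6]].
Leading principal minors: Δ_1 = -1, Δ_2 = 9, Δ_3 = -2.
The signs alternate starting with Δ_1 < 0, so by Sylvester's criterion Q is negative definite.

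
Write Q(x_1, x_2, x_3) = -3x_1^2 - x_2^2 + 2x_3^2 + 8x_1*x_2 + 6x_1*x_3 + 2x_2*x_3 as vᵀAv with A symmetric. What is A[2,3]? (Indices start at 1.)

The coefficient of x_2·x_3 in Q is 2. For a symmetric A this equals A[2,3] + A[3,2] = 2·A[2,3].
So A[2,3] = 2/2 = 1.

1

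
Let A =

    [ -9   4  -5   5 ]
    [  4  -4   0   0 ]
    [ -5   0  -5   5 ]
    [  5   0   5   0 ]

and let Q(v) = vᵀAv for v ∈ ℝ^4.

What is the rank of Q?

Congruent diagonalization of A (simultaneous row and column reduction) yields pivots -9, -20/9, 0, 5.
So there are 1 positive, 2 negative, 1 zero pivots.
The rank is the number of nonzero pivots: 3.

3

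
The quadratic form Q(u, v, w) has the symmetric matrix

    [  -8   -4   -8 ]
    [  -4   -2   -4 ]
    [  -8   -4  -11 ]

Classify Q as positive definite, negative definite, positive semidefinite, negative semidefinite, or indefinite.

negative semidefinite

Congruent diagonalization of A (simultaneous row and column reduction) yields pivots -8, 0, -3.
Counting signs: 2 negative, 1 zero.
Hence Q is negative semidefinite.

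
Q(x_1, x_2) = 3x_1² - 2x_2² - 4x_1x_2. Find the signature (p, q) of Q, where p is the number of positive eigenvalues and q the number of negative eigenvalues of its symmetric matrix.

Write A = [[3, -2], [-2, -2]].
Congruent diagonalization of A (simultaneous row and column reduction) yields pivots 3, -10/3.
Counting signs: 1 positive, 1 negative.

(1, 1)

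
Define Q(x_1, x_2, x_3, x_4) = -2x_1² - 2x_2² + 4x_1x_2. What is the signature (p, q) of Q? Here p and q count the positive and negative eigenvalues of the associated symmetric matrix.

The symmetric matrix is A = [[-2, 2, 0, 0], [2, -2, 0, 0], [0, 0, 0, 0], [0, 0, 0, 0]].
Symmetric row and column elimination reduces A to a congruent diagonal form with pivots -2, 0, 0, 0.
That gives 1 negative, 3 zero pivots.

(0, 1)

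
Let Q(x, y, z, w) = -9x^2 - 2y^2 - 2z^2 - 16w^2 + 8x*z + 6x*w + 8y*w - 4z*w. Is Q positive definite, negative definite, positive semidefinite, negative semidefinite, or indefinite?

negative definite

The symmetric matrix is A = [[-9, 0, 4, 3], [0, -2, 0, 4], [4, 0, -2, -2], [3, 4, -2, -16]].
Symmetric row and column elimination reduces A to a congruent diagonal form with pivots -9, -2, -2/9, -5.
So there are 4 negative pivots.
Hence Q is negative definite.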